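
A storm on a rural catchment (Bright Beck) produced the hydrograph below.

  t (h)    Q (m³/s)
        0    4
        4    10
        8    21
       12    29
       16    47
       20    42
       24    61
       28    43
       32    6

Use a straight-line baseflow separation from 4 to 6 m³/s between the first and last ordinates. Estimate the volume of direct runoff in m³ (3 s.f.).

Direct-runoff ordinates (Q − Q_b): 0.00, 5.75, 16.50, 24.25, 42.00, 36.75, 55.50, 37.25, 0.00 m³/s.
ΣQ_DR = 218.0 m³/s.
With Δt = 4 h = 14400 s, V = ΣQ_DR · Δt = 218.0 × 14400 = 3.14 × 10^6 m³.

V ≈ 3.14 × 10^6 m³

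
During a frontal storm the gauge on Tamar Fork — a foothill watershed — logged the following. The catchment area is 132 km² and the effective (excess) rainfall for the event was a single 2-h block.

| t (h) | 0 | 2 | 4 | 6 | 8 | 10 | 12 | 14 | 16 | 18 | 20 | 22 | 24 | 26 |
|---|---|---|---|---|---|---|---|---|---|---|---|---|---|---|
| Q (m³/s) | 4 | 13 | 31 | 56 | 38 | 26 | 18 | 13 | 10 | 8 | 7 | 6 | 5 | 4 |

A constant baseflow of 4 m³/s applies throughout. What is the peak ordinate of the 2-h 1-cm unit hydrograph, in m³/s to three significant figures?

U_p ≈ 52.1 m³/s

Direct runoff: 0.0, 9.0, 27.0, 52.0, 34.0, 22.0, 14.0, 9.0, 6.0, 4.0, 3.0, 2.0, 1.0, 0.0 m³/s; ΣQ_DR = 183.0 m³/s, peak = 52.0 m³/s.
Runoff depth d = ΣQ_DR·Δt / A = 183.0 × 7200 / (132 km²) = 9.982 mm.
The 1-cm UH is the DRH scaled by (10 mm)/d, so U_p = 52.0 × 10/9.982 = 52.1 m³/s.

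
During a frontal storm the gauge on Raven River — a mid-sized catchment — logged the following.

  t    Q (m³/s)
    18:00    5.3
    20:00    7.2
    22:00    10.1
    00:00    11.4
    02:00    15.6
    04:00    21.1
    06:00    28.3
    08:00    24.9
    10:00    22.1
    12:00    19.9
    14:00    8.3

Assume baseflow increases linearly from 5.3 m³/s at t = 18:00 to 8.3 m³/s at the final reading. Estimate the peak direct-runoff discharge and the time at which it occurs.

Subtracting baseflow gives direct-runoff ordinates: 0.00, 1.60, 4.20, 5.20, 9.10, 14.30, 21.20, 17.50, 14.40, 11.90, 0.00 m³/s.
The maximum is 21.20 m³/s, occurring at the reading for t = 06:00.

Q_p = 21.20 m³/s at t = 06:00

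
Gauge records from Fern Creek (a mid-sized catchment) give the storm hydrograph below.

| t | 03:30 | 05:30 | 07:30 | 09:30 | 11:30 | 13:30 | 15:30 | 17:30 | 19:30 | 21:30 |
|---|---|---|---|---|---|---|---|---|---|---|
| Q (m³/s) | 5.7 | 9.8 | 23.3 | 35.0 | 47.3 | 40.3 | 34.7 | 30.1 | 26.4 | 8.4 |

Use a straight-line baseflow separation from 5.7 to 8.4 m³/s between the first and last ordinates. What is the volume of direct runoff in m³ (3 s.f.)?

V ≈ 1.37 × 10^6 m³

Direct-runoff ordinates (Q − Q_b): 0.00, 3.80, 17.00, 28.40, 40.40, 33.10, 27.20, 22.30, 18.30, 0.00 m³/s.
ΣQ_DR = 190.5 m³/s.
With Δt = 2 h = 7200 s, V = ΣQ_DR · Δt = 190.5 × 7200 = 1.37 × 10^6 m³.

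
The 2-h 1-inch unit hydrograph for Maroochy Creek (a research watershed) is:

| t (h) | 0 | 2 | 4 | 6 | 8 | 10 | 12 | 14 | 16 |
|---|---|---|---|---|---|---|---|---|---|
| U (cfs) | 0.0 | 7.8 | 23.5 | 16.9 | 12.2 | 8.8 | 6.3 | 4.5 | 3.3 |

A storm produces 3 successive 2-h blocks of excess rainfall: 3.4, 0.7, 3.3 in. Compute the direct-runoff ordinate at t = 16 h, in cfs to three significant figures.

By discrete convolution, Q_j = Σ (P_i / 1 in) · U_{j−i}.
At t = 16 h (j=8): Q = (3.4/1)·3.3 + (0.7/1)·4.5 + (3.3/1)·6.3 = 35.2 cfs.

Q ≈ 35.2 cfs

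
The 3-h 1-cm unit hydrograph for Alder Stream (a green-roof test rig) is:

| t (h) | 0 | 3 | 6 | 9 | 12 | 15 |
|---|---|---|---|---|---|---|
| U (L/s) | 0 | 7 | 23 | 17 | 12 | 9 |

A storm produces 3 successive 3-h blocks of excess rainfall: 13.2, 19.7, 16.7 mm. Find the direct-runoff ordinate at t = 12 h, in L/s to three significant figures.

Q ≈ 87.7 L/s

By discrete convolution, Q_j = Σ (P_i / 10 mm) · U_{j−i}.
At t = 12 h (j=4): Q = (13.2/10)·12 + (19.7/10)·17 + (16.7/10)·23 = 87.7 L/s.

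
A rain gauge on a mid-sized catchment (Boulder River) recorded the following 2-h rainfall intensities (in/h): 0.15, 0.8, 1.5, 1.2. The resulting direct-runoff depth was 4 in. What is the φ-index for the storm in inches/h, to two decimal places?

Only the 3 blocks with intensity above φ contribute runoff: 0.8, 1.5, 1.2 in/h.
Σ(I−φ)·Δt = d  ⇒  (0.8+1.5+1.2 − 3φ)·2 = 4
φ = (3.500 − 4/2) / 3 = 0.50 in/h.

φ ≈ 0.50 in/h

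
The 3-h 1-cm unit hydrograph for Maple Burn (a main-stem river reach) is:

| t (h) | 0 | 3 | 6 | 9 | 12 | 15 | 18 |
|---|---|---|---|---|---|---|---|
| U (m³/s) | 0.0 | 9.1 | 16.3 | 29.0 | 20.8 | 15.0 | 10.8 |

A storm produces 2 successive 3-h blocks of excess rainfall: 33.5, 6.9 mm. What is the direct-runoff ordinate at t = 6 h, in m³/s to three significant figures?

Q ≈ 60.9 m³/s

By discrete convolution, Q_j = Σ (P_i / 10 mm) · U_{j−i}.
At t = 6 h (j=2): Q = (33.5/10)·16.3 + (6.9/10)·9.1 = 60.9 m³/s.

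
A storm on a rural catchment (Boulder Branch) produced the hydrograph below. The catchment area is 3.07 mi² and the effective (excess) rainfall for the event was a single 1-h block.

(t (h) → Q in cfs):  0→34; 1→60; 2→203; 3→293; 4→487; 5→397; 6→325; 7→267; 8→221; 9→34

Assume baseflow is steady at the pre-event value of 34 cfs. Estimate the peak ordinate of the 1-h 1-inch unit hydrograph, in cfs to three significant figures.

U_p ≈ 453 cfs

Direct runoff: 0.0, 26.0, 169.0, 259.0, 453.0, 363.0, 291.0, 233.0, 187.0, 0.0 cfs; ΣQ_DR = 1981 cfs, peak = 453.0 cfs.
Runoff depth d = ΣQ_DR·Δt / A = 1981 × 3600 / (3.07 mi²) = 0.9999 in.
The 1-inch UH is the DRH scaled by (1 in)/d, so U_p = 453.0 × 1/0.9999 = 453 cfs.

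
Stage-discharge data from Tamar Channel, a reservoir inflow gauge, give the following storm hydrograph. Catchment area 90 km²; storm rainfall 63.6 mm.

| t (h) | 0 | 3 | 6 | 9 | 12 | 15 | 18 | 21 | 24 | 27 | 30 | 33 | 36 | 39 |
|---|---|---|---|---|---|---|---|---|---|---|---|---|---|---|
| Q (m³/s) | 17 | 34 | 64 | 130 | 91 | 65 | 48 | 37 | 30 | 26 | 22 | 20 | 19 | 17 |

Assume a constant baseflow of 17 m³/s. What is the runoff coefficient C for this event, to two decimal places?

C ≈ 0.72

ΣQ_DR = 382.0 m³/s; V = ΣQ_DR·Δt = 4.126 × 10^6 m³.
Runoff depth d = V / A = 45.84 mm.
C = d / P = 45.84 / 63.6 = 0.72.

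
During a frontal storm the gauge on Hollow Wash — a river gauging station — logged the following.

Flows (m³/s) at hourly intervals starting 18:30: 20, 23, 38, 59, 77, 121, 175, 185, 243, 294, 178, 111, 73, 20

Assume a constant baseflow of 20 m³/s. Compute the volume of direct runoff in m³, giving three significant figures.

Direct-runoff ordinates (Q − Q_b): 0.0, 3.0, 18.0, 39.0, 57.0, 101.0, 155.0, 165.0, 223.0, 274.0, 158.0, 91.0, 53.0, 0.0 m³/s.
ΣQ_DR = 1337 m³/s.
With Δt = 1 h = 3600 s, V = ΣQ_DR · Δt = 1337 × 3600 = 4.81 × 10^6 m³.

V ≈ 4.81 × 10^6 m³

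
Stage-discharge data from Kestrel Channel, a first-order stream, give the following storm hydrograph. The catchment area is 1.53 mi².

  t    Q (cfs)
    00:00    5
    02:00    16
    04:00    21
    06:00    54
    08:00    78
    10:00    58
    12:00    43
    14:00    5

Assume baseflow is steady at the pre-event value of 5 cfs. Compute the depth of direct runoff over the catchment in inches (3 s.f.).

d ≈ 0.486 in

Direct runoff: 0.0, 11.0, 16.0, 49.0, 73.0, 53.0, 38.0, 0.0 cfs; ΣQ_DR = 240.0 cfs.
V = ΣQ_DR · Δt = 240.0 × 7200 s = 1.728 × 10^6 ft³.
Over A = 1.53 mi², depth = V / A = 0.486 in.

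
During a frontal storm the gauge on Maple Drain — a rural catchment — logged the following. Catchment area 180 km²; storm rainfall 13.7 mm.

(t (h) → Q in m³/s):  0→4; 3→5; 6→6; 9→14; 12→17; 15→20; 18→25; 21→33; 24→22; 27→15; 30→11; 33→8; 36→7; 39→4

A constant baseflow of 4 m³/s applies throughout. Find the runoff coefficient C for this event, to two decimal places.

ΣQ_DR = 135.0 m³/s; V = ΣQ_DR·Δt = 1.458 × 10^6 m³.
Runoff depth d = V / A = 8.100 mm.
C = d / P = 8.100 / 13.7 = 0.59.

C ≈ 0.59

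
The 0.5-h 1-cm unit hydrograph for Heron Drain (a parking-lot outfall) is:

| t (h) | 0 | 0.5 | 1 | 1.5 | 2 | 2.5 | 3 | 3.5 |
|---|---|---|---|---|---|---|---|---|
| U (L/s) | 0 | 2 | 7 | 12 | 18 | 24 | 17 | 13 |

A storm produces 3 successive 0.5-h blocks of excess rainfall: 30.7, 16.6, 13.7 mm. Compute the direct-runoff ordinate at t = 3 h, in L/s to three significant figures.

By discrete convolution, Q_j = Σ (P_i / 10 mm) · U_{j−i}.
At t = 3 h (j=6): Q = (30.7/10)·17 + (16.6/10)·24 + (13.7/10)·18 = 117 L/s.

Q ≈ 117 L/s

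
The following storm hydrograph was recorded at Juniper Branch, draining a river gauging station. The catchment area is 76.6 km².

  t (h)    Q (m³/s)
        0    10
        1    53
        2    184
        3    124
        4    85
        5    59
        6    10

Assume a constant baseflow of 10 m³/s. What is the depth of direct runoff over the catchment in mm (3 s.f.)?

Direct runoff: 0.0, 43.0, 174.0, 114.0, 75.0, 49.0, 0.0 m³/s; ΣQ_DR = 455.0 m³/s.
V = ΣQ_DR · Δt = 455.0 × 3600 s = 1.638 × 10^6 m³.
Over A = 76.6 km², depth = V / A = 21.4 mm.

d ≈ 21.4 mm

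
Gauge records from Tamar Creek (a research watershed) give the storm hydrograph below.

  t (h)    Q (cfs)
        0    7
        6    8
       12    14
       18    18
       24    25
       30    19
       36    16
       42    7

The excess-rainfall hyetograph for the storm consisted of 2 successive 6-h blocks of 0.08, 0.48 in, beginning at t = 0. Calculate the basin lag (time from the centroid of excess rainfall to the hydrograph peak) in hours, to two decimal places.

t_L ≈ 15.86 h

Centroid of excess rainfall: t_c = Σ P_i·t̄_i / ΣP_i = 8.1429 h (block centres at 3, 9 h).
Hydrograph peak occurs at t = 24 h, so basin lag t_L = 24 − 8.1429 = 15.86 h.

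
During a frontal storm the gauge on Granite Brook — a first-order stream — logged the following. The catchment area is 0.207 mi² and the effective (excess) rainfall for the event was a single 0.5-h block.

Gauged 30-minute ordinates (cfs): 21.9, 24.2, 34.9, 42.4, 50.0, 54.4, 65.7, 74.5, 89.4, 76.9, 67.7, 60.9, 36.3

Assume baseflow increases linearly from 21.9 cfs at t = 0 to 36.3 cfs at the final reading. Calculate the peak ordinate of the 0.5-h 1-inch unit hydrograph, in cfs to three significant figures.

Direct runoff: 0.00, 1.10, 10.60, 16.90, 23.30, 26.50, 36.60, 44.20, 57.90, 44.20, 33.80, 25.80, 0.00 cfs; ΣQ_DR = 320.9 cfs, peak = 57.90 cfs.
Runoff depth d = ΣQ_DR·Δt / A = 320.9 × 1800 / (0.207 mi²) = 1.201 in.
The 1-inch UH is the DRH scaled by (1 in)/d, so U_p = 57.90 × 1/1.201 = 48.2 cfs.

U_p ≈ 48.2 cfs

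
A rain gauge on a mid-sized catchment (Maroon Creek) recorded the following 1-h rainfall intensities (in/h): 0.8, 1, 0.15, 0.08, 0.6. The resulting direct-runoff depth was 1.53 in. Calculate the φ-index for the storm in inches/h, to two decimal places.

φ ≈ 0.29 in/h

Only the 3 blocks with intensity above φ contribute runoff: 0.8, 1, 0.6 in/h.
Σ(I−φ)·Δt = d  ⇒  (0.8+1+0.6 − 3φ)·1 = 1.53
φ = (2.400 − 1.53/1) / 3 = 0.29 in/h.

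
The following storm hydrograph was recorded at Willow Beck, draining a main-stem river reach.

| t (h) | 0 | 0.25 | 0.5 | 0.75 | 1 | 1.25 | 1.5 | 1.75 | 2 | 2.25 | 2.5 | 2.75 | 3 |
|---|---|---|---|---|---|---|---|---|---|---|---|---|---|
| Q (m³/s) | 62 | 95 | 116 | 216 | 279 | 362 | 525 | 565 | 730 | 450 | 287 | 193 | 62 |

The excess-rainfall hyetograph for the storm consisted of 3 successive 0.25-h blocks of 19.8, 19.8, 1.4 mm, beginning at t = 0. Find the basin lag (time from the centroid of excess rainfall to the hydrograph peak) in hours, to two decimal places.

Centroid of excess rainfall: t_c = Σ P_i·t̄_i / ΣP_i = 0.2628 h (block centres at 0.125, 0.375, 0.625 h).
Hydrograph peak occurs at t = 2 h, so basin lag t_L = 2 − 0.2628 = 1.74 h.

t_L ≈ 1.74 h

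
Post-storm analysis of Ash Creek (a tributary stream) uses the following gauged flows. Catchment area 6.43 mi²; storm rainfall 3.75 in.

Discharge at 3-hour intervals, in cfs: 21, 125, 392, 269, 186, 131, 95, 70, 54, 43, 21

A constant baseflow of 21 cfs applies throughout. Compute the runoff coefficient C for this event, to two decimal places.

ΣQ_DR = 1176 cfs; V = ΣQ_DR·Δt = 1.270 × 10^7 ft³.
Runoff depth d = V / A = 0.8502 in.
C = d / P = 0.8502 / 3.75 = 0.23.

C ≈ 0.23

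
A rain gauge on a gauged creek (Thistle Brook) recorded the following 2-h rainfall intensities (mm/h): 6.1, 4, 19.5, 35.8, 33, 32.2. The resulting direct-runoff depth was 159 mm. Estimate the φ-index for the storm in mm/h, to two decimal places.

Only the 4 blocks with intensity above φ contribute runoff: 19.5, 35.8, 33, 32.2 mm/h.
Σ(I−φ)·Δt = d  ⇒  (19.5+35.8+33+32.2 − 4φ)·2 = 159
φ = (120.5 − 159/2) / 4 = 10.25 mm/h.

φ ≈ 10.25 mm/h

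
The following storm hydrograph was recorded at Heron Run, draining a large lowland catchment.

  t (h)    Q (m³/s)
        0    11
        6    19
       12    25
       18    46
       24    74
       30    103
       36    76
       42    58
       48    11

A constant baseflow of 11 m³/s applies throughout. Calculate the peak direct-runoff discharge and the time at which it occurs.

Subtracting baseflow gives direct-runoff ordinates: 0.0, 8.0, 14.0, 35.0, 63.0, 92.0, 65.0, 47.0, 0.0 m³/s.
The maximum is 92.0 m³/s, occurring at the reading for t = 30 h.

Q_p = 92.0 m³/s at t = 30 h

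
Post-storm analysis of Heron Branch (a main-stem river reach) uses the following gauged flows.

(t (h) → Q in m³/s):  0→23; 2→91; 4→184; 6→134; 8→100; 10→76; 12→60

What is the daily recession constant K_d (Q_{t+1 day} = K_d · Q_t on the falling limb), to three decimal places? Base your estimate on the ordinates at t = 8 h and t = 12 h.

Between t = 8 h and t = 12 h the flow falls from 100 to 60 m³/s over 2×2 h = 4 h.
Per-interval ratio K = (60/100)^(1/2) = 0.7746; K_d = K^(24/2) = 0.047.

K_d ≈ 0.047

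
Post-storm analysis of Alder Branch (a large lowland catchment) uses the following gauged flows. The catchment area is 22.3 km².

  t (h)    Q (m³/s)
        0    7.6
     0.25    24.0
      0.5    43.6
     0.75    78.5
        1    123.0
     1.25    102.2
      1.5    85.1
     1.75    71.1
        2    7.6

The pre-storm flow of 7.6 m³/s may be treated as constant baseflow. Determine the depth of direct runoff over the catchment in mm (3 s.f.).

d ≈ 19.1 mm

Direct runoff: 0.0, 16.4, 36.0, 70.9, 115.4, 94.6, 77.5, 63.5, 0.0 m³/s; ΣQ_DR = 474.3 m³/s.
V = ΣQ_DR · Δt = 474.3 × 900 s = 4.269 × 10^5 m³.
Over A = 22.3 km², depth = V / A = 19.1 mm.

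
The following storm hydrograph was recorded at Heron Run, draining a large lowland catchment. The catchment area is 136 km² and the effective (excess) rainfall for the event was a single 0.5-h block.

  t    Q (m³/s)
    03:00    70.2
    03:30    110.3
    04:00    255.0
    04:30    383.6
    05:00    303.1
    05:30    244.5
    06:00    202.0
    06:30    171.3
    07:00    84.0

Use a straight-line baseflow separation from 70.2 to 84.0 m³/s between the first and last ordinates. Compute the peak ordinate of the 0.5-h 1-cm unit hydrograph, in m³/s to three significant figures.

Direct runoff: 0.00, 38.38, 181.35, 308.23, 226.00, 165.68, 121.45, 89.03, 0.00 m³/s; ΣQ_DR = 1130 m³/s, peak = 308.23 m³/s.
Runoff depth d = ΣQ_DR·Δt / A = 1130 × 1800 / (136 km²) = 14.96 mm.
The 1-cm UH is the DRH scaled by (10 mm)/d, so U_p = 308.23 × 10/14.96 = 206 m³/s.

U_p ≈ 206 m³/s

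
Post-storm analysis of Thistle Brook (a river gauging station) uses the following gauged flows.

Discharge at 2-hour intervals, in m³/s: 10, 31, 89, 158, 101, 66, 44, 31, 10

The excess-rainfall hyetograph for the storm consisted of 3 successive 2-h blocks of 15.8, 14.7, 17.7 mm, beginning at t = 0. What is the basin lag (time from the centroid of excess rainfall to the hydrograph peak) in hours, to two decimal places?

Centroid of excess rainfall: t_c = Σ P_i·t̄_i / ΣP_i = 3.0788 h (block centres at 1, 3, 5 h).
Hydrograph peak occurs at t = 6 h, so basin lag t_L = 6 − 3.0788 = 2.92 h.

t_L ≈ 2.92 h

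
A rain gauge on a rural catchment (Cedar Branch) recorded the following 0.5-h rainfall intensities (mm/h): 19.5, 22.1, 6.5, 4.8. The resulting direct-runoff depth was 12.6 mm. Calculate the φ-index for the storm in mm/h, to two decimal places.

Only the 2 blocks with intensity above φ contribute runoff: 19.5, 22.1 mm/h.
Σ(I−φ)·Δt = d  ⇒  (19.5+22.1 − 2φ)·0.5 = 12.6
φ = (41.60 − 12.6/0.5) / 2 = 8.20 mm/h.

φ ≈ 8.20 mm/h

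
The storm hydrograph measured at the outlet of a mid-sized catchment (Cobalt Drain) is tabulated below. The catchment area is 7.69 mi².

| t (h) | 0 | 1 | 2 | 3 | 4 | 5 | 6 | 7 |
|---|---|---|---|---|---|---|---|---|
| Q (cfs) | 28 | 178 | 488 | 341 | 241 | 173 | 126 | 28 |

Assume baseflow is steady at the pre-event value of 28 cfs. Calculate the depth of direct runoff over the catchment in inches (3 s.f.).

d ≈ 0.278 in

Direct runoff: 0.0, 150.0, 460.0, 313.0, 213.0, 145.0, 98.0, 0.0 cfs; ΣQ_DR = 1379 cfs.
V = ΣQ_DR · Δt = 1379 × 3600 s = 4.964 × 10^6 ft³.
Over A = 7.69 mi², depth = V / A = 0.278 in.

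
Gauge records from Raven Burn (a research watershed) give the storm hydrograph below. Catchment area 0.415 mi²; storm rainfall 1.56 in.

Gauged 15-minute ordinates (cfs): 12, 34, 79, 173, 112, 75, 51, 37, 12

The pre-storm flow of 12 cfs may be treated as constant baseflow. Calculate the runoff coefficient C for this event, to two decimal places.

ΣQ_DR = 477.0 cfs; V = ΣQ_DR·Δt = 4.293 × 10^5 ft³.
Runoff depth d = V / A = 0.4453 in.
C = d / P = 0.4453 / 1.56 = 0.29.

C ≈ 0.29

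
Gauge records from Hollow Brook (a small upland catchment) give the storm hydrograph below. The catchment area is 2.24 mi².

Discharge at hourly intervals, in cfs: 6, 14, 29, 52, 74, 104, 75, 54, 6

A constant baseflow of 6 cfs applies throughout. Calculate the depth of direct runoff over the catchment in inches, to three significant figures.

d ≈ 0.249 in

Direct runoff: 0.0, 8.0, 23.0, 46.0, 68.0, 98.0, 69.0, 48.0, 0.0 cfs; ΣQ_DR = 360.0 cfs.
V = ΣQ_DR · Δt = 360.0 × 3600 s = 1.296 × 10^6 ft³.
Over A = 2.24 mi², depth = V / A = 0.249 in.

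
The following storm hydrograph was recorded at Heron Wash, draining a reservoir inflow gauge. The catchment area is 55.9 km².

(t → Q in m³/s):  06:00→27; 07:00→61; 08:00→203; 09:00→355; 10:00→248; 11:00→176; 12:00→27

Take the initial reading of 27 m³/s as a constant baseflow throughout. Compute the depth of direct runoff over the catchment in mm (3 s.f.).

d ≈ 58.5 mm

Direct runoff: 0.0, 34.0, 176.0, 328.0, 221.0, 149.0, 0.0 m³/s; ΣQ_DR = 908.0 m³/s.
V = ΣQ_DR · Δt = 908.0 × 3600 s = 3.269 × 10^6 m³.
Over A = 55.9 km², depth = V / A = 58.5 mm.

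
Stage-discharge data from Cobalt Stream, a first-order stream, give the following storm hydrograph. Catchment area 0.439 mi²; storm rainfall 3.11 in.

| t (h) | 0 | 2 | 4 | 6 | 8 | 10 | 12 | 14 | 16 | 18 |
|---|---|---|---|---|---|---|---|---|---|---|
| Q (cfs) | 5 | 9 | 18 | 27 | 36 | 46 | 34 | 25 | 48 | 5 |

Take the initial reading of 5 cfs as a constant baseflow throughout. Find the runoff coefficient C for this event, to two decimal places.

ΣQ_DR = 203.0 cfs; V = ΣQ_DR·Δt = 1.462 × 10^6 ft³.
Runoff depth d = V / A = 1.433 in.
C = d / P = 1.433 / 3.11 = 0.46.

C ≈ 0.46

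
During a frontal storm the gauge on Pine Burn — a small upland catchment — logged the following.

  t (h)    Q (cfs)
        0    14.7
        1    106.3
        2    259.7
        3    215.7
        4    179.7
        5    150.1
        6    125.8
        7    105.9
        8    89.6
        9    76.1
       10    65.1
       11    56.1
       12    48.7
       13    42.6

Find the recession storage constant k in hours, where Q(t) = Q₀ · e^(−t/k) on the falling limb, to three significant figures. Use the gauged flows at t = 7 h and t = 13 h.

k ≈ 6.59 h

On the falling limb, Q drops from 105.9 to 42.6 cfs between t = 7 h and t = 13 h (Δt = 6 h).
k = −Δt / ln(Q₂/Q₁) = −6 / ln(42.6/105.9) = 6.59 h.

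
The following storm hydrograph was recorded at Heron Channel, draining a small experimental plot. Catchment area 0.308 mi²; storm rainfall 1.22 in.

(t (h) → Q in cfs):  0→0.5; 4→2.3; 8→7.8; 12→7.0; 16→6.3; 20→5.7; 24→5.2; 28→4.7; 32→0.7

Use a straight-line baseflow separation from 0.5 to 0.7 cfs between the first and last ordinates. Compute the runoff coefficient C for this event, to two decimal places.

ΣQ_DR = 34.80 cfs; V = ΣQ_DR·Δt = 5.011 × 10^5 ft³.
Runoff depth d = V / A = 0.7003 in.
C = d / P = 0.7003 / 1.22 = 0.57.

C ≈ 0.57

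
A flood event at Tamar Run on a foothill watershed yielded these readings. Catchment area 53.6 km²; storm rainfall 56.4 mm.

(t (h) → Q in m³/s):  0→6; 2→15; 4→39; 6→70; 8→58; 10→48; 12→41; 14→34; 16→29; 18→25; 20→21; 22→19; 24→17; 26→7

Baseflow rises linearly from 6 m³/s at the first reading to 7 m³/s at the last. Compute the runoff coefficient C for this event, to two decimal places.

C ≈ 0.81

ΣQ_DR = 338.0 m³/s; V = ΣQ_DR·Δt = 2.434 × 10^6 m³.
Runoff depth d = V / A = 45.40 mm.
C = d / P = 45.40 / 56.4 = 0.81.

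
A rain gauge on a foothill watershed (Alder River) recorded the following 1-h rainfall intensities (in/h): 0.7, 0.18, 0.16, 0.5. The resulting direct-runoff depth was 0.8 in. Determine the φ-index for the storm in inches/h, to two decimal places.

φ ≈ 0.20 in/h

Only the 2 blocks with intensity above φ contribute runoff: 0.7, 0.5 in/h.
Σ(I−φ)·Δt = d  ⇒  (0.7+0.5 − 2φ)·1 = 0.8
φ = (1.200 − 0.8/1) / 2 = 0.20 in/h.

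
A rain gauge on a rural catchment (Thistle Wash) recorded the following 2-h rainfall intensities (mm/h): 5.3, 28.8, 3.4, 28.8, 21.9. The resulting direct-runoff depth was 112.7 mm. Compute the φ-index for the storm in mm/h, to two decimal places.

Only the 3 blocks with intensity above φ contribute runoff: 28.8, 28.8, 21.9 mm/h.
Σ(I−φ)·Δt = d  ⇒  (28.8+28.8+21.9 − 3φ)·2 = 112.7
φ = (79.50 − 112.7/2) / 3 = 7.72 mm/h.

φ ≈ 7.72 mm/h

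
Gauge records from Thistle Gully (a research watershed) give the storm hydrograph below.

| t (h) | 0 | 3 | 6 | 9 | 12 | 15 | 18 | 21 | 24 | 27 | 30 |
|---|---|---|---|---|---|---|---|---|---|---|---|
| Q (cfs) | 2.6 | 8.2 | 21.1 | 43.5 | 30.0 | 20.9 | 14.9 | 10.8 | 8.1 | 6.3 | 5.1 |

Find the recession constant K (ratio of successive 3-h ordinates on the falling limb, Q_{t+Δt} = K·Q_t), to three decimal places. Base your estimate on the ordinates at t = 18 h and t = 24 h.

K ≈ 0.737

Using the recession-limb readings at t = 18 h and t = 24 h: Q falls from 14.9 to 8.1 cfs over 2 intervals.
K = (Q₂/Q₁)^(1/2) = (8.1/14.9)^(1/2) = 0.737.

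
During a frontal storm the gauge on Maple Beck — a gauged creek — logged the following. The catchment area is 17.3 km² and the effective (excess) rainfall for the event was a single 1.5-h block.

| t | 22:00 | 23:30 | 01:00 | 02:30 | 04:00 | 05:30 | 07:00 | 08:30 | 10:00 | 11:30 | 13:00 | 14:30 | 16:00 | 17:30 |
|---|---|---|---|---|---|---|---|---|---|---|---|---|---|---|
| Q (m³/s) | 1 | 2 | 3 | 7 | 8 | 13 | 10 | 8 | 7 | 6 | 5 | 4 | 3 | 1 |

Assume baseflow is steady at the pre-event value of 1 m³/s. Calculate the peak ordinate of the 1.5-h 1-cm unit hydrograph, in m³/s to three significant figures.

U_p ≈ 6.01 m³/s

Direct runoff: 0.0, 1.0, 2.0, 6.0, 7.0, 12.0, 9.0, 7.0, 6.0, 5.0, 4.0, 3.0, 2.0, 0.0 m³/s; ΣQ_DR = 64.00 m³/s, peak = 12.0 m³/s.
Runoff depth d = ΣQ_DR·Δt / A = 64.00 × 5400 / (17.3 km²) = 19.98 mm.
The 1-cm UH is the DRH scaled by (10 mm)/d, so U_p = 12.0 × 10/19.98 = 6.01 m³/s.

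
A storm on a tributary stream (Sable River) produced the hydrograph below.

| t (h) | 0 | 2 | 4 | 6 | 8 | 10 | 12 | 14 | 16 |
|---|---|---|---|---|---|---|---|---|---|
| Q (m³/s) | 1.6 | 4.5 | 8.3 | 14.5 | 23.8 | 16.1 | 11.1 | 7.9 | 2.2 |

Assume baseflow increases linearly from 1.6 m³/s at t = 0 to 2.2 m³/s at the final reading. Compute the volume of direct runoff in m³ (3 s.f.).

Direct-runoff ordinates (Q − Q_b): 0.00, 2.83, 6.55, 12.68, 21.90, 14.12, 9.05, 5.78, 0.00 m³/s.
ΣQ_DR = 72.90 m³/s.
With Δt = 2 h = 7200 s, V = ΣQ_DR · Δt = 72.90 × 7200 = 5.25 × 10^5 m³.

V ≈ 5.25 × 10^5 m³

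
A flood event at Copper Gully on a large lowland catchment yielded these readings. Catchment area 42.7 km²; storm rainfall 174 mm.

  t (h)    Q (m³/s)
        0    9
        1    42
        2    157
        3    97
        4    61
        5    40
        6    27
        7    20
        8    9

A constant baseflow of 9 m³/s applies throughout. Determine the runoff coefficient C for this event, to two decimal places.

ΣQ_DR = 381.0 m³/s; V = ΣQ_DR·Δt = 1.372 × 10^6 m³.
Runoff depth d = V / A = 32.12 mm.
C = d / P = 32.12 / 174 = 0.18.

C ≈ 0.18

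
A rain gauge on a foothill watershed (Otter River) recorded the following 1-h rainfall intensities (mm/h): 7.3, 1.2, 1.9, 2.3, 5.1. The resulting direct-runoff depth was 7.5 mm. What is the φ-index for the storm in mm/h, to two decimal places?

Only the 2 blocks with intensity above φ contribute runoff: 7.3, 5.1 mm/h.
Σ(I−φ)·Δt = d  ⇒  (7.3+5.1 − 2φ)·1 = 7.5
φ = (12.40 − 7.5/1) / 2 = 2.45 mm/h.

φ ≈ 2.45 mm/h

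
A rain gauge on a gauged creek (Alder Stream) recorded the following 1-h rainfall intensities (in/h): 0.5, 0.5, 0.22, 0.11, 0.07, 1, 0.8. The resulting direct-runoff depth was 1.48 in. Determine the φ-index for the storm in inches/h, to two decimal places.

φ ≈ 0.33 in/h

Only the 4 blocks with intensity above φ contribute runoff: 0.5, 0.5, 1, 0.8 in/h.
Σ(I−φ)·Δt = d  ⇒  (0.5+0.5+1+0.8 − 4φ)·1 = 1.48
φ = (2.800 − 1.48/1) / 4 = 0.33 in/h.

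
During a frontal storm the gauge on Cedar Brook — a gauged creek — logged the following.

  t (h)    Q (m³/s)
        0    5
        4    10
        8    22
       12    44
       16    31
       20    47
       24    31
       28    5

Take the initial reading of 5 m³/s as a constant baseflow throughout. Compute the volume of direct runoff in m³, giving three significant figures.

Direct-runoff ordinates (Q − Q_b): 0.0, 5.0, 17.0, 39.0, 26.0, 42.0, 26.0, 0.0 m³/s.
ΣQ_DR = 155.0 m³/s.
With Δt = 4 h = 14400 s, V = ΣQ_DR · Δt = 155.0 × 14400 = 2.23 × 10^6 m³.

V ≈ 2.23 × 10^6 m³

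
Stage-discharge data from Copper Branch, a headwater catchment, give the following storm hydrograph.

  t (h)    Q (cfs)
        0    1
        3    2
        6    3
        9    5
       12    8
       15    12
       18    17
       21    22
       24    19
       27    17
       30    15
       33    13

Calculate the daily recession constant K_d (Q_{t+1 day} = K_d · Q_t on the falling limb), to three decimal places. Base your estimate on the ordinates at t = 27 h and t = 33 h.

Between t = 27 h and t = 33 h the flow falls from 17 to 13 cfs over 2×3 h = 6 h.
Per-interval ratio K = (13/17)^(1/2) = 0.8745; K_d = K^(24/3) = 0.342.

K_d ≈ 0.342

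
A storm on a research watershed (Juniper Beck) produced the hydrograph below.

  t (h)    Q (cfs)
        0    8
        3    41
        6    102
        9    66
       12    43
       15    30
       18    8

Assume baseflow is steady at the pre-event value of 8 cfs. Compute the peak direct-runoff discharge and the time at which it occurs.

Subtracting baseflow gives direct-runoff ordinates: 0.0, 33.0, 94.0, 58.0, 35.0, 22.0, 0.0 cfs.
The maximum is 94.0 cfs, occurring at the reading for t = 6 h.

Q_p = 94.0 cfs at t = 6 h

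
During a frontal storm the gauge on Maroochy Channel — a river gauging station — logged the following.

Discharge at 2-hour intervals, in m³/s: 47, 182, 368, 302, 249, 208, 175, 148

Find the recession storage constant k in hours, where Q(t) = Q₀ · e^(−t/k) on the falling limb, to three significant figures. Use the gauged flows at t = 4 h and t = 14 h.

On the falling limb, Q drops from 368 to 148 m³/s between t = 4 h and t = 14 h (Δt = 10 h).
k = −Δt / ln(Q₂/Q₁) = −10 / ln(148/368) = 11.0 h.

k ≈ 11.0 h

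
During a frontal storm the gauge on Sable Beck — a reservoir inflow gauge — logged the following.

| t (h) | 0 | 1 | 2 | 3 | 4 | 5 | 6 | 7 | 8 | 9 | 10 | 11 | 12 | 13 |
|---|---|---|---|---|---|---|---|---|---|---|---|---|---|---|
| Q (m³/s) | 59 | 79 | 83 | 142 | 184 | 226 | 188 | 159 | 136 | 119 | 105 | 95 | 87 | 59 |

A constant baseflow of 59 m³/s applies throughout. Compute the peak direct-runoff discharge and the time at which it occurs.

Q_p = 167.0 m³/s at t = 5 h

Subtracting baseflow gives direct-runoff ordinates: 0.0, 20.0, 24.0, 83.0, 125.0, 167.0, 129.0, 100.0, 77.0, 60.0, 46.0, 36.0, 28.0, 0.0 m³/s.
The maximum is 167.0 m³/s, occurring at the reading for t = 5 h.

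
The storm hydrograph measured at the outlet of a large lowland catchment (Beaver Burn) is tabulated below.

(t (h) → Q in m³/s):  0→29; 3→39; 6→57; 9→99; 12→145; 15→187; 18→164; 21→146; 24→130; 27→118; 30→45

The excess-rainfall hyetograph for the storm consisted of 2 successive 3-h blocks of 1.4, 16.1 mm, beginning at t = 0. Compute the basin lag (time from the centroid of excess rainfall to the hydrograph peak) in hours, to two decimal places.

t_L ≈ 10.74 h

Centroid of excess rainfall: t_c = Σ P_i·t̄_i / ΣP_i = 4.2600 h (block centres at 1.5, 4.5 h).
Hydrograph peak occurs at t = 15 h, so basin lag t_L = 15 − 4.2600 = 10.74 h.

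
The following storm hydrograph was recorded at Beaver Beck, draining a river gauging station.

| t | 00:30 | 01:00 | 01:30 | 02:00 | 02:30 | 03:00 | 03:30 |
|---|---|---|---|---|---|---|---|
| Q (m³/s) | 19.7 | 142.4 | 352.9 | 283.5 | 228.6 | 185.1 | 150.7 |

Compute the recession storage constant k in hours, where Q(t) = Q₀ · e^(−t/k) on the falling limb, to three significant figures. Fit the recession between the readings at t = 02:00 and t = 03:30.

k ≈ 2.37 h

On the falling limb, Q drops from 283.5 to 150.7 m³/s between t = 02:00 and t = 03:30 (Δt = 1.5 h).
k = −Δt / ln(Q₂/Q₁) = −1.5 / ln(150.7/283.5) = 2.37 h.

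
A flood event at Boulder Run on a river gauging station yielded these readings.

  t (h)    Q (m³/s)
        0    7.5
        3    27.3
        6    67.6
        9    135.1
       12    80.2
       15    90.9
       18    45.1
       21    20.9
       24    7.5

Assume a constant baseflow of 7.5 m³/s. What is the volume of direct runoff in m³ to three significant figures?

Direct-runoff ordinates (Q − Q_b): 0.0, 19.8, 60.1, 127.6, 72.7, 83.4, 37.6, 13.4, 0.0 m³/s.
ΣQ_DR = 414.6 m³/s.
With Δt = 3 h = 10800 s, V = ΣQ_DR · Δt = 414.6 × 10800 = 4.48 × 10^6 m³.

V ≈ 4.48 × 10^6 m³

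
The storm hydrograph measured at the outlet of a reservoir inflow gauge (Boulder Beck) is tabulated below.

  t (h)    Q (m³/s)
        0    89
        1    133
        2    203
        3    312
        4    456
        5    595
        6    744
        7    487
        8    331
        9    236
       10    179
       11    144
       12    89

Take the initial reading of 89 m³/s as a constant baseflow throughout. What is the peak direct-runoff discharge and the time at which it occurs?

Subtracting baseflow gives direct-runoff ordinates: 0.0, 44.0, 114.0, 223.0, 367.0, 506.0, 655.0, 398.0, 242.0, 147.0, 90.0, 55.0, 0.0 m³/s.
The maximum is 655.0 m³/s, occurring at the reading for t = 6 h.

Q_p = 655.0 m³/s at t = 6 h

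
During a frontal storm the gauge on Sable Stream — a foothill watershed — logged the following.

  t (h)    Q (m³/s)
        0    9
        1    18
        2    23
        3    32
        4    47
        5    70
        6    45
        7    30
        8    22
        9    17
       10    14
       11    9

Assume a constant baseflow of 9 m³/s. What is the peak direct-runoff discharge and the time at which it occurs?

Q_p = 61.0 m³/s at t = 5 h

Subtracting baseflow gives direct-runoff ordinates: 0.0, 9.0, 14.0, 23.0, 38.0, 61.0, 36.0, 21.0, 13.0, 8.0, 5.0, 0.0 m³/s.
The maximum is 61.0 m³/s, occurring at the reading for t = 5 h.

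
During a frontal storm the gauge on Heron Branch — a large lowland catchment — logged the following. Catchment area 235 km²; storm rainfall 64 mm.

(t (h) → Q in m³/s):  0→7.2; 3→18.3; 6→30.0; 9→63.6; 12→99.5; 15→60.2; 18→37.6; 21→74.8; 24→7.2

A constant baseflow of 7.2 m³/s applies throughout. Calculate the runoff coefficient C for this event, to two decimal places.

C ≈ 0.24

ΣQ_DR = 333.6 m³/s; V = ΣQ_DR·Δt = 3.603 × 10^6 m³.
Runoff depth d = V / A = 15.33 mm.
C = d / P = 15.33 / 64 = 0.24.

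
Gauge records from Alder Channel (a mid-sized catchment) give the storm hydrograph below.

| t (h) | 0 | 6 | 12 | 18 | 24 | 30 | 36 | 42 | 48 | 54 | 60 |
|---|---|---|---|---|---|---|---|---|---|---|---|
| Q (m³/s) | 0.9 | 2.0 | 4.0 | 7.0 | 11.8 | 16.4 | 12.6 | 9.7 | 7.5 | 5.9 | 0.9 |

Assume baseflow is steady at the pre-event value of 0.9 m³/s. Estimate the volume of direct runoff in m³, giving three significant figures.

V ≈ 1.49 × 10^6 m³

Direct-runoff ordinates (Q − Q_b): 0.0, 1.1, 3.1, 6.1, 10.9, 15.5, 11.7, 8.8, 6.6, 5.0, 0.0 m³/s.
ΣQ_DR = 68.80 m³/s.
With Δt = 6 h = 21600 s, V = ΣQ_DR · Δt = 68.80 × 21600 = 1.49 × 10^6 m³.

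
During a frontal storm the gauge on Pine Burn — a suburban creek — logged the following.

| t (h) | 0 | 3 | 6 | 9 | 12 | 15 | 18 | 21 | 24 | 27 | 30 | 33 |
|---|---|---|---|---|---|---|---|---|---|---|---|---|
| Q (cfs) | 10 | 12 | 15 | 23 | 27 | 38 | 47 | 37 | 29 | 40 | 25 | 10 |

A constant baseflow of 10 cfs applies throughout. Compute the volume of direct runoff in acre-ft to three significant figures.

Direct-runoff ordinates (Q − Q_b): 0.0, 2.0, 5.0, 13.0, 17.0, 28.0, 37.0, 27.0, 19.0, 30.0, 15.0, 0.0 cfs.
ΣQ_DR = 193.0 cfs.
With Δt = 3 h = 10800 s, V = ΣQ_DR · Δt = 193.0 × 10800 = 2.08 × 10^6 ft³ = 47.9 acre-ft.

V ≈ 47.9 acre-ft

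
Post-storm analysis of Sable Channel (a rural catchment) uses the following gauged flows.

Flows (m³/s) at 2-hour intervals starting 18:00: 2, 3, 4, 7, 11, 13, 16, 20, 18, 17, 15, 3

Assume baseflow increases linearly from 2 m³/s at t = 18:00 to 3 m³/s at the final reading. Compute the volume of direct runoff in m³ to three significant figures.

V ≈ 7.13 × 10^5 m³

Direct-runoff ordinates (Q − Q_b): 0.00, 0.91, 1.82, 4.73, 8.64, 10.55, 13.45, 17.36, 15.27, 14.18, 12.09, 0.00 m³/s.
ΣQ_DR = 99.00 m³/s.
With Δt = 2 h = 7200 s, V = ΣQ_DR · Δt = 99.00 × 7200 = 7.13 × 10^5 m³.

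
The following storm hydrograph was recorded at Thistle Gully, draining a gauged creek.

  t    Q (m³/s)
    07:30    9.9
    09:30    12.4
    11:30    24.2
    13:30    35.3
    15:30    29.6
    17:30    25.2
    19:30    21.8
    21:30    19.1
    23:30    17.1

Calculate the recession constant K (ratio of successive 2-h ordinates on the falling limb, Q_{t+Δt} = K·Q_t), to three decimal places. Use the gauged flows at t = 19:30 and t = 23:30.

Using the recession-limb readings at t = 19:30 and t = 23:30: Q falls from 21.8 to 17.1 m³/s over 2 intervals.
K = (Q₂/Q₁)^(1/2) = (17.1/21.8)^(1/2) = 0.886.

K ≈ 0.886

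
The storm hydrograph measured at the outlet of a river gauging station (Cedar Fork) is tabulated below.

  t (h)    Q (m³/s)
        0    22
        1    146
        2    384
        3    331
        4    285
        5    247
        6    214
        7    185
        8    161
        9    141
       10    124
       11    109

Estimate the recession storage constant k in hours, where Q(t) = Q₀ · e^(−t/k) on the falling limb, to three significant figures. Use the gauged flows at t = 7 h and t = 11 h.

k ≈ 7.56 h

On the falling limb, Q drops from 185 to 109 m³/s between t = 7 h and t = 11 h (Δt = 4 h).
k = −Δt / ln(Q₂/Q₁) = −4 / ln(109/185) = 7.56 h.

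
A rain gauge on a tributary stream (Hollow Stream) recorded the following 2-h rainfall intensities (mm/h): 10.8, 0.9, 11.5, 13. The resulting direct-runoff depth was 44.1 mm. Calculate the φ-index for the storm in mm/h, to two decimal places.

φ ≈ 4.42 mm/h

Only the 3 blocks with intensity above φ contribute runoff: 10.8, 11.5, 13 mm/h.
Σ(I−φ)·Δt = d  ⇒  (10.8+11.5+13 − 3φ)·2 = 44.1
φ = (35.30 − 44.1/2) / 3 = 4.42 mm/h.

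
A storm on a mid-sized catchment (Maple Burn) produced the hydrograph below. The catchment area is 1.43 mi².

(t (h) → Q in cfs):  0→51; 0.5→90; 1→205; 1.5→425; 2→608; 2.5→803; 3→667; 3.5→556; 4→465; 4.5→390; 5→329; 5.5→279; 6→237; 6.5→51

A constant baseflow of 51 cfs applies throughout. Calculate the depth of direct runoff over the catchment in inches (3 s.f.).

Direct runoff: 0.0, 39.0, 154.0, 374.0, 557.0, 752.0, 616.0, 505.0, 414.0, 339.0, 278.0, 228.0, 186.0, 0.0 cfs; ΣQ_DR = 4442 cfs.
V = ΣQ_DR · Δt = 4442 × 1800 s = 7.996 × 10^6 ft³.
Over A = 1.43 mi², depth = V / A = 2.41 in.

d ≈ 2.41 in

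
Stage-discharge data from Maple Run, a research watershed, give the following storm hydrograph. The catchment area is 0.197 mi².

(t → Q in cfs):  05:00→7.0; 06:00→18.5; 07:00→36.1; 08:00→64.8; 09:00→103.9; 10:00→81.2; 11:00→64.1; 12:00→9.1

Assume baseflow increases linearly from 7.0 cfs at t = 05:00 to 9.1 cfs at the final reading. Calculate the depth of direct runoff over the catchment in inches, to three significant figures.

d ≈ 2.52 in

Direct runoff: 0.00, 11.20, 28.50, 56.90, 95.70, 72.70, 55.30, 0.00 cfs; ΣQ_DR = 320.3 cfs.
V = ΣQ_DR · Δt = 320.3 × 3600 s = 1.153 × 10^6 ft³.
Over A = 0.197 mi², depth = V / A = 2.52 in.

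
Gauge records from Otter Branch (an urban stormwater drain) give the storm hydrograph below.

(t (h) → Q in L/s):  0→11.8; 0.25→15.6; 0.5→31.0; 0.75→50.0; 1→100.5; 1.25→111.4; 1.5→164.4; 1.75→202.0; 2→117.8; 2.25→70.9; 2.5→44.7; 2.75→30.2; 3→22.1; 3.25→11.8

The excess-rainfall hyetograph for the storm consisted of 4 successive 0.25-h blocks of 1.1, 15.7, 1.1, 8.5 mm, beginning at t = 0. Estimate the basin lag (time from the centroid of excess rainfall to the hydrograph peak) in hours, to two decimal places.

t_L ≈ 1.21 h

Centroid of excess rainfall: t_c = Σ P_i·t̄_i / ΣP_i = 0.5360 h (block centres at 0.125, 0.375, 0.625, 0.875 h).
Hydrograph peak occurs at t = 1.75 h, so basin lag t_L = 1.75 − 0.5360 = 1.21 h.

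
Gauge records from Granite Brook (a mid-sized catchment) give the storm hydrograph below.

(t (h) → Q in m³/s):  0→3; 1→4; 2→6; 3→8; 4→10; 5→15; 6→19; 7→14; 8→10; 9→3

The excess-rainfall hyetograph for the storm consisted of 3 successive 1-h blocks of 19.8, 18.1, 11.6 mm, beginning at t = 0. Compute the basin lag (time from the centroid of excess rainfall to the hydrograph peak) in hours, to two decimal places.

t_L ≈ 4.67 h

Centroid of excess rainfall: t_c = Σ P_i·t̄_i / ΣP_i = 1.3343 h (block centres at 0.5, 1.5, 2.5 h).
Hydrograph peak occurs at t = 6 h, so basin lag t_L = 6 − 1.3343 = 4.67 h.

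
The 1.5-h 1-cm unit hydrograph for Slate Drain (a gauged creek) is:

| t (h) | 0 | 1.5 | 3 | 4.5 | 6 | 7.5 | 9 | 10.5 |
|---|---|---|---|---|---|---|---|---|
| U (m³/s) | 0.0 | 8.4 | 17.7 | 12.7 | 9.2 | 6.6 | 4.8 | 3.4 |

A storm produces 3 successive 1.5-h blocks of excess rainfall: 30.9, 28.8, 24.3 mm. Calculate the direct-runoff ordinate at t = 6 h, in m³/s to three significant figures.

By discrete convolution, Q_j = Σ (P_i / 10 mm) · U_{j−i}.
At t = 6 h (j=4): Q = (30.9/10)·9.2 + (28.8/10)·12.7 + (24.3/10)·17.7 = 108 m³/s.

Q ≈ 108 m³/s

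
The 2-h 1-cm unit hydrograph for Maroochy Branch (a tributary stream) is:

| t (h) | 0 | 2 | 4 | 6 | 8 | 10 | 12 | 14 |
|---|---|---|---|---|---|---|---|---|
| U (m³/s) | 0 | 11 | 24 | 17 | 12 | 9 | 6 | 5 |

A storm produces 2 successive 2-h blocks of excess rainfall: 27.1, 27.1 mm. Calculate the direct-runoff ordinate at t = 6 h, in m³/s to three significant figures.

Q ≈ 111 m³/s

By discrete convolution, Q_j = Σ (P_i / 10 mm) · U_{j−i}.
At t = 6 h (j=3): Q = (27.1/10)·17 + (27.1/10)·24 = 111 m³/s.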